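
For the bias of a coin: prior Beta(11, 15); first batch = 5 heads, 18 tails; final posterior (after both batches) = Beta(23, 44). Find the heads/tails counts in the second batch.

Sequential conjugate updates are equivalent to a single update on the pooled data, so total successes = posterior α − prior α and total failures = posterior β − prior β.
Total across both batches: 23−11=12 heads, 44−15=29 tails.
Subtract the first batch: 12−5=7 heads and 29−18=11 tails.

7 heads and 11 tails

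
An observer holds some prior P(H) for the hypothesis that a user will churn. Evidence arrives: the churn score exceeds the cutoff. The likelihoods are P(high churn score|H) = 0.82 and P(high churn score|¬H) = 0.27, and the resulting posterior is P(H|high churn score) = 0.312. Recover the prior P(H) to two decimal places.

In odds form, posterior odds = prior odds × likelihood ratio, so prior odds = posterior odds ÷ LR.
Posterior odds = 0.312/(1−0.312) = 0.4535. LR = 0.82/0.27 = 3.0370.
Prior odds = 0.4535/3.0370 = 0.1493, so P(H) = 0.1493/(1+0.1493) ≈ 0.13.

P(H) = 0.13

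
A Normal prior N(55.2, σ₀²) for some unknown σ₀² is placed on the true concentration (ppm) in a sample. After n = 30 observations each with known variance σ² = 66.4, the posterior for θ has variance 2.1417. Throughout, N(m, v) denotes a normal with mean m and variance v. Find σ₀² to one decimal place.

σ₀² = 66.2

For the Normal–Normal model with known σ², precisions add: τ_n = τ₀ + n/σ².
So 1/σ₀² = 1/2.1417 − 30/66.4 = 0.466919 − 0.451807 = 0.015112.
Hence σ₀² = 1/0.015112 ≈ 66.2.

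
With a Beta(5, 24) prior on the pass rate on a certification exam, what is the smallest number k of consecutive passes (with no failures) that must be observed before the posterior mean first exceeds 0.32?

k = 7

After k passes and 0 failures the posterior is Beta(5+k, 24), with mean (5+k)/(5+24+k).
Set (5+k)/(29+k) > 0.32 and solve: k > (0.32·29 − 5)/(1 − 0.32) = 6.294.
The smallest integer exceeding 6.294 is 7.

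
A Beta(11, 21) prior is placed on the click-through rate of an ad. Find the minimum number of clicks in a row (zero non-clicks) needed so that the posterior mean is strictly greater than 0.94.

k = 319

After k clicks and 0 non-clicks the posterior is Beta(11+k, 21), with mean (11+k)/(11+21+k).
Set (11+k)/(32+k) > 0.94 and solve: k > (0.94·32 − 11)/(1 − 0.94) = 318.000.
The smallest integer exceeding 318.000 is 319.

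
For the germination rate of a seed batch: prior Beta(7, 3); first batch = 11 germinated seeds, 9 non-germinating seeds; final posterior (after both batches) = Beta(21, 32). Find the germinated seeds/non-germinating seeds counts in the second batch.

3 germinated seeds and 20 non-germinating seeds

Because Beta–binomial updating is additive in the counts, the combined data contributed (α_post−α_prior, β_post−β_prior) successes and failures.
Total across both batches: 21−7=14 germinated seeds, 32−3=29 non-germinating seeds.
Subtract the first batch: 14−11=3 germinated seeds and 29−9=20 non-germinating seeds.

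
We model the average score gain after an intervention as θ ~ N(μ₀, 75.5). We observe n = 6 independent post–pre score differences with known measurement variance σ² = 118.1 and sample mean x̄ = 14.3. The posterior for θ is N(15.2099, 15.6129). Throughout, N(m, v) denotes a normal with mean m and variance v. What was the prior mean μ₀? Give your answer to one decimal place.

The posterior mean is a precision-weighted average: μ_n = (τ₀μ₀ + τ_data·x̄)/(τ₀+τ_data), with τ₀=1/σ₀² and τ_data=n/σ².
Here τ₀ = 1/75.5 = 0.013245 and τ_data = 6/118.1 = 0.050804, so τ_n = 0.064049.
Rearranging for μ₀: μ₀ = (μ_n·τ_n − τ_data·x̄)/τ₀ = (15.2099·0.064049 − 0.050804·14.3) / 0.013245 = 0.247682/0.013245 ≈ 18.7.

μ₀ = 18.7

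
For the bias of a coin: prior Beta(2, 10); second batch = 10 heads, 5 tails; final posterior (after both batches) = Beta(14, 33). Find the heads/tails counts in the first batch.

Because Beta–binomial updating is additive in the counts, the combined data contributed (α_post−α_prior, β_post−β_prior) successes and failures.
Total across both batches: 14−2=12 heads, 33−10=23 tails.
Subtract the second batch: 12−10=2 heads and 23−5=18 tails.

2 heads and 18 tails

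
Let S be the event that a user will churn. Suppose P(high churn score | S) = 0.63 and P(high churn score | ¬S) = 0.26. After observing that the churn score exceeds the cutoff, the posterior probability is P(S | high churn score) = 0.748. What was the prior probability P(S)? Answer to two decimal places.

Bayes' rule in odds form gives O(S|E) = O(S)·[P(E|S)/P(E|¬S)], hence O(S) = O(S|E)/LR.
Posterior odds = 0.748/(1−0.748) = 2.9683. LR = 0.63/0.26 = 2.4231.
Prior odds = 2.9683/2.4231 = 1.2250, so P(S) = 1.2250/(1+1.2250) ≈ 0.55.

P(S) = 0.55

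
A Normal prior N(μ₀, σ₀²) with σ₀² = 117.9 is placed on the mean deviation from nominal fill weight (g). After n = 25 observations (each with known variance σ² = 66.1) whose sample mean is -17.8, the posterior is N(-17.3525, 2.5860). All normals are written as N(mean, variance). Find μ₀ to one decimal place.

μ₀ = 2.6

The posterior mean is a precision-weighted average: μ_n = (τ₀μ₀ + τ_data·x̄)/(τ₀+τ_data), with τ₀=1/σ₀² and τ_data=n/σ².
Here τ₀ = 1/117.9 = 0.008482 and τ_data = 25/66.1 = 0.378215, so τ_n = 0.386697.
Rearranging for μ₀: μ₀ = (μ_n·τ_n − τ_data·x̄)/τ₀ = (-17.3525·0.386697 − 0.378215·-17.8) / 0.008482 = 0.022067/0.008482 ≈ 2.6.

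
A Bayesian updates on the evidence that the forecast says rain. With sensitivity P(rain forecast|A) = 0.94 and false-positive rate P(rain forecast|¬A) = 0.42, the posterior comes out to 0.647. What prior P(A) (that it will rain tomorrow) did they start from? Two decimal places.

Bayes' rule in odds form gives O(A|E) = O(A)·[P(E|A)/P(E|¬A)], hence O(A) = O(A|E)/LR.
Posterior odds = 0.647/(1−0.647) = 1.8329. LR = 0.94/0.42 = 2.2381.
Prior odds = 1.8329/2.2381 = 0.8190, so P(A) = 0.8190/(1+0.8190) ≈ 0.45.

P(A) = 0.45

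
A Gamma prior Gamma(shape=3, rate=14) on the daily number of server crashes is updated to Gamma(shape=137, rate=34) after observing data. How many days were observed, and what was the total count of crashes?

n = 20 days with total 134 crashes

Gamma–Poisson conjugacy: posterior shape = α + Σxᵢ, posterior rate = β + n.
Matching: Σxᵢ = 137 − 3 = 134 and n = 34 − 14 = 20.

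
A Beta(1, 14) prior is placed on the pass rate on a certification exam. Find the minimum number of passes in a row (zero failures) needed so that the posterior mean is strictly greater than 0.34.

k = 7

After k passes and 0 failures the posterior is Beta(1+k, 14), with mean (1+k)/(1+14+k).
Set (1+k)/(15+k) > 0.34 and solve: k > (0.34·15 − 1)/(1 − 0.34) = 6.212.
The smallest integer exceeding 6.212 is 7.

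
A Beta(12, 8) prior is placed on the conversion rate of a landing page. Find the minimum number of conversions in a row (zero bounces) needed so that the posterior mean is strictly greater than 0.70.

k = 7

After k conversions and 0 bounces the posterior is Beta(12+k, 8), with mean (12+k)/(12+8+k).
Set (12+k)/(20+k) > 0.70 and solve: k > (0.70·20 − 12)/(1 − 0.70) = 6.667.
The smallest integer exceeding 6.667 is 7.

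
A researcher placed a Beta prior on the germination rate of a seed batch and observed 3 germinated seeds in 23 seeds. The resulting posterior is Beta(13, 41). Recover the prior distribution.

Beta is conjugate to the binomial likelihood: posterior = Beta(α+s, β+f).
Subtract the data counts: 13−3=10, 41−20=21.

Beta(10, 21)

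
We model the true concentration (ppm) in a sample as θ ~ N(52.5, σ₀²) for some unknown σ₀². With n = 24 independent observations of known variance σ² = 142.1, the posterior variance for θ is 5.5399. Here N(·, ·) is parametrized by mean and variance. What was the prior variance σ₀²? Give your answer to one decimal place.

σ₀² = 86.1

For the Normal–Normal model with known σ², precisions add: τ_n = τ₀ + n/σ².
So 1/σ₀² = 1/5.5399 − 24/142.1 = 0.180509 − 0.168895 = 0.011614.
Hence σ₀² = 1/0.011614 ≈ 86.1.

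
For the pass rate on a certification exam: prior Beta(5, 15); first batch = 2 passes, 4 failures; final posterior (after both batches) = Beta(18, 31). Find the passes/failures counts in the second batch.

11 passes and 12 failures

Because Beta–binomial updating is additive in the counts, the combined data contributed (α_post−α_prior, β_post−β_prior) successes and failures.
Total across both batches: 18−5=13 passes, 31−15=16 failures.
Subtract the first batch: 13−2=11 passes and 16−4=12 failures.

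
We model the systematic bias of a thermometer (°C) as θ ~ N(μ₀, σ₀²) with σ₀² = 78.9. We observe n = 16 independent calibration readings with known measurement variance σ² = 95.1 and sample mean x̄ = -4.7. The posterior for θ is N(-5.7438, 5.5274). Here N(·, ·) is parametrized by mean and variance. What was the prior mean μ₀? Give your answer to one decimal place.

With known observation variance, the Normal–Normal posterior has precision τ_n = τ₀ + n/σ² and mean μ_n = (τ₀μ₀ + (n/σ²)x̄)/τ_n.
Here τ₀ = 1/78.9 = 0.012674 and τ_data = 16/95.1 = 0.168244, so τ_n = 0.180918.
Rearranging for μ₀: μ₀ = (μ_n·τ_n − τ_data·x̄)/τ₀ = (-5.7438·0.180918 − 0.168244·-4.7) / 0.012674 = -0.248410/0.012674 ≈ -19.6.

μ₀ = -19.6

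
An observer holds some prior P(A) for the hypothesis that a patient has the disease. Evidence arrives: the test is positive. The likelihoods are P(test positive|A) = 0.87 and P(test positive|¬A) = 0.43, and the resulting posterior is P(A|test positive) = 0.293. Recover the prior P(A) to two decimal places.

P(A) = 0.17

In odds form, posterior odds = prior odds × likelihood ratio, so prior odds = posterior odds ÷ LR.
Posterior odds = 0.293/(1−0.293) = 0.4144. LR = 0.87/0.43 = 2.0233.
Prior odds = 0.4144/2.0233 = 0.2048, so P(A) = 0.2048/(1+0.2048) ≈ 0.17.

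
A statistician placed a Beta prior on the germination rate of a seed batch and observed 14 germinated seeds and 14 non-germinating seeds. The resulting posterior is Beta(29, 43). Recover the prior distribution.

Beta is conjugate to the binomial likelihood: posterior = Beta(a+s, b+f).
Subtract the data counts: 29−14=15, 43−14=29.

Beta(15, 29)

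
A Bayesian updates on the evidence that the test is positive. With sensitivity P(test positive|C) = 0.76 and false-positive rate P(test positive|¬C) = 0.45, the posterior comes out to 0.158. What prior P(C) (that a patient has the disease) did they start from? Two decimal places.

In odds form, posterior odds = prior odds × likelihood ratio, so prior odds = posterior odds ÷ LR.
Posterior odds = 0.158/(1−0.158) = 0.1876. LR = 0.76/0.45 = 1.6889.
Prior odds = 0.1876/1.6889 = 0.1111, so P(C) = 0.1111/(1+0.1111) ≈ 0.10.

P(C) = 0.10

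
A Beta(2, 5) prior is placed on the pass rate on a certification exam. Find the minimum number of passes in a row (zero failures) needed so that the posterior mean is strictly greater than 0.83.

k = 23

After k passes and 0 failures the posterior is Beta(2+k, 5), with mean (2+k)/(2+5+k).
Set (2+k)/(7+k) > 0.83 and solve: k > (0.83·7 − 2)/(1 − 0.83) = 22.412.
The smallest integer exceeding 22.412 is 23, and checking k=23: (25)/(30) = 0.8333 > 0.83.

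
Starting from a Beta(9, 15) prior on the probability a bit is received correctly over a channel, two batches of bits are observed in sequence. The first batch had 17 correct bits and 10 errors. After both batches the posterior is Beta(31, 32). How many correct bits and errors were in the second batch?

Sequential conjugate updates are equivalent to a single update on the pooled data, so total successes = posterior α − prior α and total failures = posterior β − prior β.
Total across both batches: 31−9=22 correct bits, 32−15=17 errors.
Subtract the first batch: 22−17=5 correct bits and 17−10=7 errors.

5 correct bits and 7 errors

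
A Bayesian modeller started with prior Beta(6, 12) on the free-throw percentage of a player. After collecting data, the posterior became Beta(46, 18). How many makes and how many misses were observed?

Under Beta–binomial conjugacy the posterior parameters are (a+s, b+f).
So s = 46 − 6 = 40 and f = 18 − 12 = 6.

40 makes and 6 misses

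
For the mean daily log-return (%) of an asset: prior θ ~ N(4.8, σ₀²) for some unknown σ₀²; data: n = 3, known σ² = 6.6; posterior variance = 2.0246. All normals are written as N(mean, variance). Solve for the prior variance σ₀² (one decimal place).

σ₀² = 25.4

For the Normal–Normal model with known σ², precisions add: τ_n = τ₀ + n/σ².
So 1/σ₀² = 1/2.0246 − 3/6.6 = 0.493925 − 0.454545 = 0.039380.
Hence σ₀² = 1/0.039380 ≈ 25.4.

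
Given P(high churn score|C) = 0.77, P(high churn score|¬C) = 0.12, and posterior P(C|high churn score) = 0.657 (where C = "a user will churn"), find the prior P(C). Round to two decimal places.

Bayes' rule in odds form gives O(C|E) = O(C)·[P(E|C)/P(E|¬C)], hence O(C) = O(C|E)/LR.
Posterior odds = 0.657/(1−0.657) = 1.9155. LR = 0.77/0.12 = 6.4167.
Prior odds = 1.9155/6.4167 = 0.2985, so P(C) = 0.2985/(1+0.2985) ≈ 0.23.

P(C) = 0.23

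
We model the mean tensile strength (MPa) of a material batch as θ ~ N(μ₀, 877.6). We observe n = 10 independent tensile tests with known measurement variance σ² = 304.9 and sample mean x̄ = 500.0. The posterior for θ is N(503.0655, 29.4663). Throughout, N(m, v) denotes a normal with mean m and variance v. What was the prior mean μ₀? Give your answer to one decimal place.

μ₀ = 591.3

The posterior mean is a precision-weighted average: μ_n = (τ₀μ₀ + τ_data·x̄)/(τ₀+τ_data), with τ₀=1/σ₀² and τ_data=n/σ².
Here τ₀ = 1/877.6 = 0.001139 and τ_data = 10/304.9 = 0.032798, so τ_n = 0.033937.
Rearranging for μ₀: μ₀ = (μ_n·τ_n − τ_data·x̄)/τ₀ = (503.0655·0.033937 − 0.032798·500.0) / 0.001139 = 0.673534/0.001139 ≈ 591.3.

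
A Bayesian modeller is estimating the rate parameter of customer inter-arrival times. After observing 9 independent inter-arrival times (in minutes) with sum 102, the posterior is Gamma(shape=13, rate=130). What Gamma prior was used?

Gamma–exponential conjugacy: posterior shape = α + n, posterior rate = β + Σtᵢ.
So α = 13 − 9 = 4 and β = 130 − 102 = 28.

Gamma(shape=4, rate=28)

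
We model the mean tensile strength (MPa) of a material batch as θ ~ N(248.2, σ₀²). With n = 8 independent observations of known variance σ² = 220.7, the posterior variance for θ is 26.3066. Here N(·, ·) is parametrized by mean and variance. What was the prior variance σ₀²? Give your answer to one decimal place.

For the Normal–Normal model with known σ², precisions add: τ_n = τ₀ + n/σ².
So 1/σ₀² = 1/26.3066 − 8/220.7 = 0.038013 − 0.036248 = 0.001765.
Hence σ₀² = 1/0.001765 ≈ 566.6.

σ₀² = 566.6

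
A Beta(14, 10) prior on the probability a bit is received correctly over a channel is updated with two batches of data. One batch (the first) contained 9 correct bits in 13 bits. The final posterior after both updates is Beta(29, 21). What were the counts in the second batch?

Because Beta–binomial updating is additive in the counts, the combined data contributed (α_post−α_prior, β_post−β_prior) successes and failures.
Total across both batches: 29−14=15 correct bits, 21−10=11 errors.
Subtract the first batch: 15−9=6 correct bits and 11−4=7 errors.

6 correct bits and 7 errors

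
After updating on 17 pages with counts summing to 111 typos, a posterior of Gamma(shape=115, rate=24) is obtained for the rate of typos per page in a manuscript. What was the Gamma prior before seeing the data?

Gamma–Poisson conjugacy: posterior shape = α + Σxᵢ, posterior rate = β + n.
So α = 115 − 111 = 4 and β = 24 − 17 = 7.

Gamma(shape=4, rate=7)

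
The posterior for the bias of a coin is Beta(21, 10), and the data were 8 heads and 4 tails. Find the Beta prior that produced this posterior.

Beta(13, 6)

Beta is conjugate to the binomial likelihood: posterior = Beta(a+s, b+f).
Subtract the data counts: 21−8=13, 10−4=6.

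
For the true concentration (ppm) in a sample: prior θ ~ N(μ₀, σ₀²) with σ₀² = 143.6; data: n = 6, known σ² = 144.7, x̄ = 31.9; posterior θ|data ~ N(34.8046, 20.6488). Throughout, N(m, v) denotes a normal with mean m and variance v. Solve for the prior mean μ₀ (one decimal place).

The posterior mean is a precision-weighted average: μ_n = (τ₀μ₀ + τ_data·x̄)/(τ₀+τ_data), with τ₀=1/σ₀² and τ_data=n/σ².
Here τ₀ = 1/143.6 = 0.006964 and τ_data = 6/144.7 = 0.041465, so τ_n = 0.048429.
Rearranging for μ₀: μ₀ = (μ_n·τ_n − τ_data·x̄)/τ₀ = (34.8046·0.048429 − 0.041465·31.9) / 0.006964 = 0.362818/0.006964 ≈ 52.1.

μ₀ = 52.1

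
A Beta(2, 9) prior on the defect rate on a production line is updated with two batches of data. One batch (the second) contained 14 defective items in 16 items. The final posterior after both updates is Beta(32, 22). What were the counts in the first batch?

16 defective items and 11 good items

Because Beta–binomial updating is additive in the counts, the combined data contributed (α_post−α_prior, β_post−β_prior) successes and failures.
Total across both batches: 32−2=30 defective items, 22−9=13 good items.
Subtract the second batch: 30−14=16 defective items and 13−2=11 good items.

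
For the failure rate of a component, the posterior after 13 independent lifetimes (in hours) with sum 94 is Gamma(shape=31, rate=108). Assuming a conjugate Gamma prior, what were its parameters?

Gamma(shape=18, rate=14)

For an exponential likelihood with a Gamma(α, β) prior on the rate, n observations with total T give posterior Gamma(α+n, β+T).
So α = 31 − 13 = 18 and β = 108 − 94 = 14.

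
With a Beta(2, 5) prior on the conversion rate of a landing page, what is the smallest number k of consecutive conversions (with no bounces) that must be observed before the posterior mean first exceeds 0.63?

After k conversions and 0 bounces the posterior is Beta(2+k, 5), with mean (2+k)/(2+5+k).
Set (2+k)/(7+k) > 0.63 and solve: k > (0.63·7 − 2)/(1 − 0.63) = 6.514.
The smallest integer exceeding 6.514 is 7.

k = 7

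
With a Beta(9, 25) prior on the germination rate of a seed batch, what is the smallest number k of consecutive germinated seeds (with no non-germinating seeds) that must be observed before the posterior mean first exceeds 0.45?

After k germinated seeds and 0 non-germinating seeds the posterior is Beta(9+k, 25), with mean (9+k)/(9+25+k).
Set (9+k)/(34+k) > 0.45 and solve: k > (0.45·34 − 9)/(1 − 0.45) = 11.455.
The smallest integer exceeding 11.455 is 12, and checking k=12: (21)/(46) = 0.4565 > 0.45.

k = 12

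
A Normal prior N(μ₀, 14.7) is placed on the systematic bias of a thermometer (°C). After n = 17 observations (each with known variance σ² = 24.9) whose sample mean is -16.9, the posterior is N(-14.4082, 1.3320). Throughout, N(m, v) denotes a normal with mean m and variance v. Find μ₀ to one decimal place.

The posterior mean is a precision-weighted average: μ_n = (τ₀μ₀ + τ_data·x̄)/(τ₀+τ_data), with τ₀=1/σ₀² and τ_data=n/σ².
Here τ₀ = 1/14.7 = 0.068027 and τ_data = 17/24.9 = 0.682731, so τ_n = 0.750758.
Rearranging for μ₀: μ₀ = (μ_n·τ_n − τ_data·x̄)/τ₀ = (-14.4082·0.750758 − 0.682731·-16.9) / 0.068027 = 0.721082/0.068027 ≈ 10.6.

μ₀ = 10.6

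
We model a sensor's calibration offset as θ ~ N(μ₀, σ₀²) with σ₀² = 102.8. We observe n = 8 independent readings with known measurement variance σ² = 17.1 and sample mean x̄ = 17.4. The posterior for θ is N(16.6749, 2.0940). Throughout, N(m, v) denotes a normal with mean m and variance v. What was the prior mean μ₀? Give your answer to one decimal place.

With known observation variance, the Normal–Normal posterior has precision τ_n = τ₀ + n/σ² and mean μ_n = (τ₀μ₀ + (n/σ²)x̄)/τ_n.
Here τ₀ = 1/102.8 = 0.009728 and τ_data = 8/17.1 = 0.467836, so τ_n = 0.477564.
Rearranging for μ₀: μ₀ = (μ_n·τ_n − τ_data·x̄)/τ₀ = (16.6749·0.477564 − 0.467836·17.4) / 0.009728 = -0.177014/0.009728 ≈ -18.2.

μ₀ = -18.2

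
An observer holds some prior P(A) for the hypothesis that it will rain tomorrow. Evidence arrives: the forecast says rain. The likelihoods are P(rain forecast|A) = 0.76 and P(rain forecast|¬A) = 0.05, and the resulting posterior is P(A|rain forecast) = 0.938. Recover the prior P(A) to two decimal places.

P(A) = 0.50

Bayes' rule in odds form gives O(A|E) = O(A)·[P(E|A)/P(E|¬A)], hence O(A) = O(A|E)/LR.
Posterior odds = 0.938/(1−0.938) = 15.1290. LR = 0.76/0.05 = 15.2000.
Prior odds = 15.1290/15.2000 = 0.9953, so P(A) = 0.9953/(1+0.9953) ≈ 0.50.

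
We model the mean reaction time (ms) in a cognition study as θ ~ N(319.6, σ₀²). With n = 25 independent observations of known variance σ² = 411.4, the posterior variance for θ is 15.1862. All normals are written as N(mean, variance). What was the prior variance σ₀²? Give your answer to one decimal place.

Posterior precision equals prior precision plus data precision: 1/σ_n² = 1/σ₀² + n/σ².
So 1/σ₀² = 1/15.1862 − 25/411.4 = 0.065849 − 0.060768 = 0.005081.
Hence σ₀² = 1/0.005081 ≈ 196.8.

σ₀² = 196.8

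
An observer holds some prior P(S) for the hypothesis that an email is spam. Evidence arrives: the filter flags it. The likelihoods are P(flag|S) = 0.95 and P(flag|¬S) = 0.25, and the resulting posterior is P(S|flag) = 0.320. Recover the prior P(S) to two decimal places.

In odds form, posterior odds = prior odds × likelihood ratio, so prior odds = posterior odds ÷ LR.
Posterior odds = 0.320/(1−0.320) = 0.4706. LR = 0.95/0.25 = 3.8000.
Prior odds = 0.4706/3.8000 = 0.1238, so P(S) = 0.1238/(1+0.1238) ≈ 0.11.

P(S) = 0.11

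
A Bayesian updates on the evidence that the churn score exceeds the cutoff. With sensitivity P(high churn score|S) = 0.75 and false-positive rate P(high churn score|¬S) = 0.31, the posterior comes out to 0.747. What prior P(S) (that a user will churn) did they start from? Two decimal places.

In odds form, posterior odds = prior odds × likelihood ratio, so prior odds = posterior odds ÷ LR.
Posterior odds = 0.747/(1−0.747) = 2.9526. LR = 0.75/0.31 = 2.4194.
Prior odds = 2.9526/2.4194 = 1.2204, so P(S) = 1.2204/(1+1.2204) ≈ 0.55.

P(S) = 0.55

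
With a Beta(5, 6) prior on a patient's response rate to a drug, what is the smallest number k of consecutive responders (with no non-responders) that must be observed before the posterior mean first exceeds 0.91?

k = 56

After k responders and 0 non-responders the posterior is Beta(5+k, 6), with mean (5+k)/(5+6+k).
Set (5+k)/(11+k) > 0.91 and solve: k > (0.91·11 − 5)/(1 − 0.91) = 55.667.
The smallest integer exceeding 55.667 is 56, and checking k=56: (61)/(67) = 0.9104 > 0.91.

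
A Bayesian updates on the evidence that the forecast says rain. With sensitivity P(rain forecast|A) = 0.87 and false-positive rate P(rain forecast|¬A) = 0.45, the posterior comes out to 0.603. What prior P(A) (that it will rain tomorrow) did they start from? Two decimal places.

P(A) = 0.44

Bayes' rule in odds form gives O(A|E) = O(A)·[P(E|A)/P(E|¬A)], hence O(A) = O(A|E)/LR.
Posterior odds = 0.603/(1−0.603) = 1.5189. LR = 0.87/0.45 = 1.9333.
Prior odds = 1.5189/1.9333 = 0.7857, so P(A) = 0.7857/(1+0.7857) ≈ 0.44.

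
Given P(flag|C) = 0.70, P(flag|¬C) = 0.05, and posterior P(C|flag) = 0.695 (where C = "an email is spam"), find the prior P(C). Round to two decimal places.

P(C) = 0.14

Bayes' rule in odds form gives O(C|E) = O(C)·[P(E|C)/P(E|¬C)], hence O(C) = O(C|E)/LR.
Posterior odds = 0.695/(1−0.695) = 2.2787. LR = 0.70/0.05 = 14.0000.
Prior odds = 2.2787/14.0000 = 0.1628, so P(C) = 0.1628/(1+0.1628) ≈ 0.14.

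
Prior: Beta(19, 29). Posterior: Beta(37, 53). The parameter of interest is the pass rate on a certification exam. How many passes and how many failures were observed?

Under Beta–binomial conjugacy the posterior parameters are (α+s, β+f).
Match parameters: s=37−19=18, f=53−29=24.

18 passes and 24 failures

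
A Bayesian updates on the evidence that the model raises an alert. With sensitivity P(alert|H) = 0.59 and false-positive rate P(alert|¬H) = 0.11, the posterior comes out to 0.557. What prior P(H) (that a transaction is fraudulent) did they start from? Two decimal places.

Bayes' rule in odds form gives O(H|E) = O(H)·[P(E|H)/P(E|¬H)], hence O(H) = O(H|E)/LR.
Posterior odds = 0.557/(1−0.557) = 1.2573. LR = 0.59/0.11 = 5.3636.
Prior odds = 1.2573/5.3636 = 0.2344, so P(H) = 0.2344/(1+0.2344) ≈ 0.19.

P(H) = 0.19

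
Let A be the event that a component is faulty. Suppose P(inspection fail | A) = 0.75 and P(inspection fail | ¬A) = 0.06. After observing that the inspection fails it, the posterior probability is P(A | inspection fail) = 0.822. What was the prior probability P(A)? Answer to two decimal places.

Bayes' rule in odds form gives O(A|E) = O(A)·[P(E|A)/P(E|¬A)], hence O(A) = O(A|E)/LR.
Posterior odds = 0.822/(1−0.822) = 4.6180. LR = 0.75/0.06 = 12.5000.
Prior odds = 4.6180/12.5000 = 0.3694, so P(A) = 0.3694/(1+0.3694) ≈ 0.27.

P(A) = 0.27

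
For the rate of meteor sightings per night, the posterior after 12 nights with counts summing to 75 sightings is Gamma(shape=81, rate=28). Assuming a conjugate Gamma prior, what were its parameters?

Gamma(shape=6, rate=16)

A Gamma(α, β) prior (rate parametrization) on a Poisson rate with n observations summing to S gives posterior Gamma(α+S, β+n).
So α = 81 − 75 = 6 and β = 28 − 12 = 16.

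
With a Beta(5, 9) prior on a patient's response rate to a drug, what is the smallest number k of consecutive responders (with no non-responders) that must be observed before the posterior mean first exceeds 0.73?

k = 20

After k responders and 0 non-responders the posterior is Beta(5+k, 9), with mean (5+k)/(5+9+k).
Set (5+k)/(14+k) > 0.73 and solve: k > (0.73·14 − 5)/(1 − 0.73) = 19.333.
The smallest integer exceeding 19.333 is 20.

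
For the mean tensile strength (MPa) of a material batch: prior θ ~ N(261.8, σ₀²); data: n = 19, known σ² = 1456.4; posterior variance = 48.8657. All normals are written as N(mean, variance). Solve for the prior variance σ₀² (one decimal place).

For the Normal–Normal model with known σ², precisions add: τ_n = τ₀ + n/σ².
So 1/σ₀² = 1/48.8657 − 19/1456.4 = 0.020464 − 0.013046 = 0.007418.
Hence σ₀² = 1/0.007418 ≈ 134.8.

σ₀² = 134.8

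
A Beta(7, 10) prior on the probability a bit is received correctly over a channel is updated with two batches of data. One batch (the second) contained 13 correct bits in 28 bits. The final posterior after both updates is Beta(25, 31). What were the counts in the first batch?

5 correct bits and 6 errors

Sequential conjugate updates are equivalent to a single update on the pooled data, so total successes = posterior α − prior α and total failures = posterior β − prior β.
Total across both batches: 25−7=18 correct bits, 31−10=21 errors.
Subtract the second batch: 18−13=5 correct bits and 21−15=6 errors.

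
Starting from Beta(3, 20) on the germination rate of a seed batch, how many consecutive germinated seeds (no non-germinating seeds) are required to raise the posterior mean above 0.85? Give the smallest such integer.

k = 111

After k germinated seeds and 0 non-germinating seeds the posterior is Beta(3+k, 20), with mean (3+k)/(3+20+k).
Set (3+k)/(23+k) > 0.85 and solve: k > (0.85·23 − 3)/(1 − 0.85) = 110.333.
The smallest integer exceeding 110.333 is 111.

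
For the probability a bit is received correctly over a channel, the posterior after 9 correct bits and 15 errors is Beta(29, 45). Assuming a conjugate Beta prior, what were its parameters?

Beta(20, 30)

Under Beta–binomial conjugacy the posterior parameters are (α+s, β+f).
So α = 29 − 9 = 20 and β = 45 − 15 = 30.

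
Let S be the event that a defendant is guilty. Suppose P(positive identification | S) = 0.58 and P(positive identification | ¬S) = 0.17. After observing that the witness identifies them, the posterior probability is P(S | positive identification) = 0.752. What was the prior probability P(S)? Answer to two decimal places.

In odds form, posterior odds = prior odds × likelihood ratio, so prior odds = posterior odds ÷ LR.
Posterior odds = 0.752/(1−0.752) = 3.0323. LR = 0.58/0.17 = 3.4118.
Prior odds = 3.0323/3.4118 = 0.8888, so P(S) = 0.8888/(1+0.8888) ≈ 0.47.

P(S) = 0.47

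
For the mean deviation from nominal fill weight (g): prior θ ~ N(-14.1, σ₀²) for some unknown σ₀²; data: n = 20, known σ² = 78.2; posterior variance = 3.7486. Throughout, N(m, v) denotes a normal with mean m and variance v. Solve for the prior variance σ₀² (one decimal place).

σ₀² = 90.8

For the Normal–Normal model with known σ², precisions add: τ_n = τ₀ + n/σ².
So 1/σ₀² = 1/3.7486 − 20/78.2 = 0.266766 − 0.255754 = 0.011012.
Hence σ₀² = 1/0.011012 ≈ 90.8.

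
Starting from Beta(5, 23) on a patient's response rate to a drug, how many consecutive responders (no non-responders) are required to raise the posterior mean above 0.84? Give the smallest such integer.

k = 116

After k responders and 0 non-responders the posterior is Beta(5+k, 23), with mean (5+k)/(5+23+k).
Set (5+k)/(28+k) > 0.84 and solve: k > (0.84·28 − 5)/(1 − 0.84) = 115.750.
The smallest integer exceeding 115.750 is 116, and checking k=116: (121)/(144) = 0.8403 > 0.84.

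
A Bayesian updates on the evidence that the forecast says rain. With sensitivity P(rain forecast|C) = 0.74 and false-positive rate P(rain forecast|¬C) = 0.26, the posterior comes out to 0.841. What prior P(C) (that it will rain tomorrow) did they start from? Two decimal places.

P(C) = 0.65

Bayes' rule in odds form gives O(C|E) = O(C)·[P(E|C)/P(E|¬C)], hence O(C) = O(C|E)/LR.
Posterior odds = 0.841/(1−0.841) = 5.2893. LR = 0.74/0.26 = 2.8462.
Prior odds = 5.2893/2.8462 = 1.8584, so P(C) = 1.8584/(1+1.8584) ≈ 0.65.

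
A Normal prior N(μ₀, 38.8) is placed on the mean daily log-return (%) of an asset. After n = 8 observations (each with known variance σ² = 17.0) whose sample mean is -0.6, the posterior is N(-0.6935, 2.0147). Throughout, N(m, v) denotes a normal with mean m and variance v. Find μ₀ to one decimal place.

μ₀ = -2.4

The posterior mean is a precision-weighted average: μ_n = (τ₀μ₀ + τ_data·x̄)/(τ₀+τ_data), with τ₀=1/σ₀² and τ_data=n/σ².
Here τ₀ = 1/38.8 = 0.025773 and τ_data = 8/17.0 = 0.470588, so τ_n = 0.496361.
Rearranging for μ₀: μ₀ = (μ_n·τ_n − τ_data·x̄)/τ₀ = (-0.6935·0.496361 − 0.470588·-0.6) / 0.025773 = -0.061874/0.025773 ≈ -2.4.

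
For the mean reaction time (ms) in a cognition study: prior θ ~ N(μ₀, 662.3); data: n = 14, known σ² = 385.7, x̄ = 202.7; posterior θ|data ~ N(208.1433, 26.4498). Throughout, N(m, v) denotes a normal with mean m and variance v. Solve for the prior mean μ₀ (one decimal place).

The posterior mean is a precision-weighted average: μ_n = (τ₀μ₀ + τ_data·x̄)/(τ₀+τ_data), with τ₀=1/σ₀² and τ_data=n/σ².
Here τ₀ = 1/662.3 = 0.001510 and τ_data = 14/385.7 = 0.036298, so τ_n = 0.037808.
Rearranging for μ₀: μ₀ = (μ_n·τ_n − τ_data·x̄)/τ₀ = (208.1433·0.037808 − 0.036298·202.7) / 0.001510 = 0.511877/0.001510 ≈ 339.0.

μ₀ = 339.0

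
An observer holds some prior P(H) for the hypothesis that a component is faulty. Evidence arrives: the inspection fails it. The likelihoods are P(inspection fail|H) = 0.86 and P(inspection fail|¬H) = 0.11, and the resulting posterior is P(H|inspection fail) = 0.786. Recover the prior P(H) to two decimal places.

P(H) = 0.32

Bayes' rule in odds form gives O(H|E) = O(H)·[P(E|H)/P(E|¬H)], hence O(H) = O(H|E)/LR.
Posterior odds = 0.786/(1−0.786) = 3.6729. LR = 0.86/0.11 = 7.8182.
Prior odds = 3.6729/7.8182 = 0.4698, so P(H) = 0.4698/(1+0.4698) ≈ 0.32.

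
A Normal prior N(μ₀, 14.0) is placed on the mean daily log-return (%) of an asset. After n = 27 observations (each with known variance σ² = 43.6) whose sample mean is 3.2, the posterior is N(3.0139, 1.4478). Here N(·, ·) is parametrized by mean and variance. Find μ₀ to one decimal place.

μ₀ = 1.4

With known observation variance, the Normal–Normal posterior has precision τ_n = τ₀ + n/σ² and mean μ_n = (τ₀μ₀ + (n/σ²)x̄)/τ_n.
Here τ₀ = 1/14.0 = 0.071429 and τ_data = 27/43.6 = 0.619266, so τ_n = 0.690695.
Rearranging for μ₀: μ₀ = (μ_n·τ_n − τ_data·x̄)/τ₀ = (3.0139·0.690695 − 0.619266·3.2) / 0.071429 = 0.100034/0.071429 ≈ 1.4.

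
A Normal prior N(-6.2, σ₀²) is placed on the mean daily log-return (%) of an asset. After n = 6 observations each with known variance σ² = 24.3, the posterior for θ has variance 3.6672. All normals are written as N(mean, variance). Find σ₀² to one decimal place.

σ₀² = 38.8

Posterior precision equals prior precision plus data precision: 1/σ_n² = 1/σ₀² + n/σ².
So 1/σ₀² = 1/3.6672 − 6/24.3 = 0.272688 − 0.246914 = 0.025774.
Hence σ₀² = 1/0.025774 ≈ 38.8.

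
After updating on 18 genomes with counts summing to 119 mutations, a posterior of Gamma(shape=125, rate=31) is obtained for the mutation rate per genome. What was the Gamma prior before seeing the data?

A Gamma(α, β) prior (rate parametrization) on a Poisson rate with n observations summing to S gives posterior Gamma(α+S, β+n).
So α = 125 − 119 = 6 and β = 31 − 18 = 13.

Gamma(shape=6, rate=13)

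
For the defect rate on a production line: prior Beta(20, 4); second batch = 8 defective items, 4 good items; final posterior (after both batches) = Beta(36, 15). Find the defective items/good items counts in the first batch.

8 defective items and 7 good items

Because Beta–binomial updating is additive in the counts, the combined data contributed (α_post−α_prior, β_post−β_prior) successes and failures.
Total across both batches: 36−20=16 defective items, 15−4=11 good items.
Subtract the second batch: 16−8=8 defective items and 11−4=7 good items.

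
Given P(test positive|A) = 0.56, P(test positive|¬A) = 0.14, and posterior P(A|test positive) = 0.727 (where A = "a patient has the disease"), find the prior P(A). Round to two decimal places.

P(A) = 0.40

In odds form, posterior odds = prior odds × likelihood ratio, so prior odds = posterior odds ÷ LR.
Posterior odds = 0.727/(1−0.727) = 2.6630. LR = 0.56/0.14 = 4.0000.
Prior odds = 2.6630/4.0000 = 0.6657, so P(A) = 0.6657/(1+0.6657) ≈ 0.40.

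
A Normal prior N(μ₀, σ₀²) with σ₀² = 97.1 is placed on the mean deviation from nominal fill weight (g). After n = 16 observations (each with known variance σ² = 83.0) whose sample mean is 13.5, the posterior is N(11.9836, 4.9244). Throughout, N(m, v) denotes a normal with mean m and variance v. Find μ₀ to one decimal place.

μ₀ = -16.4

The posterior mean is a precision-weighted average: μ_n = (τ₀μ₀ + τ_data·x̄)/(τ₀+τ_data), with τ₀=1/σ₀² and τ_data=n/σ².
Here τ₀ = 1/97.1 = 0.010299 and τ_data = 16/83.0 = 0.192771, so τ_n = 0.203070.
Rearranging for μ₀: μ₀ = (μ_n·τ_n − τ_data·x̄)/τ₀ = (11.9836·0.203070 − 0.192771·13.5) / 0.010299 = -0.168899/0.010299 ≈ -16.4.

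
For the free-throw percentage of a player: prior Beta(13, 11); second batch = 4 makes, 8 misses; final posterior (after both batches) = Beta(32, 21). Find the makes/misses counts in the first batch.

15 makes and 2 misses

Because Beta–binomial updating is additive in the counts, the combined data contributed (α_post−α_prior, β_post−β_prior) successes and failures.
Total across both batches: 32−13=19 makes, 21−11=10 misses.
Subtract the second batch: 19−4=15 makes and 10−8=2 misses.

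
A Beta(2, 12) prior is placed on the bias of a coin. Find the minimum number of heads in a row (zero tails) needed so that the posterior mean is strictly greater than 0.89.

k = 96

After k heads and 0 tails the posterior is Beta(2+k, 12), with mean (2+k)/(2+12+k).
Set (2+k)/(14+k) > 0.89 and solve: k > (0.89·14 − 2)/(1 − 0.89) = 95.091.
The smallest integer exceeding 95.091 is 96.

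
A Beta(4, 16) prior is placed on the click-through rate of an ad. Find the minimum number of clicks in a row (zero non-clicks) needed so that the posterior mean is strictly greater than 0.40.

After k clicks and 0 non-clicks the posterior is Beta(4+k, 16), with mean (4+k)/(4+16+k).
Set (4+k)/(20+k) > 0.40 and solve: k > (0.40·20 − 4)/(1 − 0.40) = 6.667.
The smallest integer exceeding 6.667 is 7, and checking k=7: (11)/(27) = 0.4074 > 0.40.

k = 7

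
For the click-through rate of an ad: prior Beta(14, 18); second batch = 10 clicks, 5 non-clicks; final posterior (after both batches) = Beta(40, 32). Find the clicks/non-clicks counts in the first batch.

16 clicks and 9 non-clicks

Sequential conjugate updates are equivalent to a single update on the pooled data, so total successes = posterior α − prior α and total failures = posterior β − prior β.
Total across both batches: 40−14=26 clicks, 32−18=14 non-clicks.
Subtract the second batch: 26−10=16 clicks and 14−5=9 non-clicks.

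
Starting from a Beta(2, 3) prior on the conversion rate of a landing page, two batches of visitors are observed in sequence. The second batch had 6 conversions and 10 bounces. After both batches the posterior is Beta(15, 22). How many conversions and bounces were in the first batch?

Because Beta–binomial updating is additive in the counts, the combined data contributed (α_post−α_prior, β_post−β_prior) successes and failures.
Total across both batches: 15−2=13 conversions, 22−3=19 bounces.
Subtract the second batch: 13−6=7 conversions and 19−10=9 bounces.

7 conversions and 9 bounces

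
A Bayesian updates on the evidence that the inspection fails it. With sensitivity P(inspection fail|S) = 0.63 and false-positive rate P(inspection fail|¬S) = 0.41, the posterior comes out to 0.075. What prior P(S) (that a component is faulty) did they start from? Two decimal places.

In odds form, posterior odds = prior odds × likelihood ratio, so prior odds = posterior odds ÷ LR.
Posterior odds = 0.075/(1−0.075) = 0.0811. LR = 0.63/0.41 = 1.5366.
Prior odds = 0.0811/1.5366 = 0.0528, so P(S) = 0.0528/(1+0.0528) ≈ 0.05.

P(S) = 0.05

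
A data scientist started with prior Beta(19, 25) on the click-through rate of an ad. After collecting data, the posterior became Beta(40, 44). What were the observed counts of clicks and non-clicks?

A Beta(α, β) prior with s successes and f failures in binomial data gives a Beta(α+s, β+f) posterior.
Match parameters: s=40−19=21, f=44−25=19.

21 clicks and 19 non-clicks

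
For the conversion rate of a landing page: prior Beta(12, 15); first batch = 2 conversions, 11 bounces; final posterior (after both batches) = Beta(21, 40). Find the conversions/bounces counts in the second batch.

7 conversions and 14 bounces

Sequential conjugate updates are equivalent to a single update on the pooled data, so total successes = posterior α − prior α and total failures = posterior β − prior β.
Total across both batches: 21−12=9 conversions, 40−15=25 bounces.
Subtract the first batch: 9−2=7 conversions and 25−11=14 bounces.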